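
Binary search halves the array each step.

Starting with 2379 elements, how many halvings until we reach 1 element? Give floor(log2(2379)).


2379 / 2 = 1189
1189 / 2 = 594
594 / 2 = 297
297 / 2 = 148
148 / 2 = 74
74 / 2 = 37
37 / 2 = 18
18 / 2 = 9
9 / 2 = 4
4 / 2 = 2
2 / 2 = 1
Reached 1 after 11 halvings

11


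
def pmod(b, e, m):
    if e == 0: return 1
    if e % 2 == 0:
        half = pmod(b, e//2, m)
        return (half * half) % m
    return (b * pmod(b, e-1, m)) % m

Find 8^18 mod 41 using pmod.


pmod(8, 18, 41): e is even, compute pmod(8, 9, 41)
  pmod(8, 9, 41): e is odd, compute pmod(8, 8, 41)
    pmod(8, 8, 41): e is even, compute pmod(8, 4, 41)
      pmod(8, 4, 41): e is even, compute pmod(8, 2, 41)
        pmod(8, 2, 41): e is even, compute pmod(8, 1, 41)
          pmod(8, 1, 41): e is odd, compute pmod(8, 0, 41)
          pmod(8, 0, 41) = 1
          (8 * 1) % 41 = 8
        half=8, (8*8) % 41 = 23
      half=23, (23*23) % 41 = 37
    half=37, (37*37) % 41 = 16
  (8 * 16) % 41 = 5
half=5, (5*5) % 41 = 25

25


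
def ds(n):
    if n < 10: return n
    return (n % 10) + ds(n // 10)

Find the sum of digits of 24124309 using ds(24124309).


ds(24124309) = 9 + ds(2412430)
ds(2412430) = 0 + ds(241243)
ds(241243) = 3 + ds(24124)
ds(24124) = 4 + ds(2412)
ds(2412) = 2 + ds(241)
ds(241) = 1 + ds(24)
ds(24) = 4 + ds(2)
ds(2) = 2  (base case)
Total: 9 + 0 + 3 + 4 + 2 + 1 + 4 + 2 = 25

25


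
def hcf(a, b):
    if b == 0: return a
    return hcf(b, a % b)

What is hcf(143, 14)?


hcf(143, 14) = hcf(14, 3)
hcf(14, 3) = hcf(3, 2)
hcf(3, 2) = hcf(2, 1)
hcf(2, 1) = hcf(1, 0)
hcf(1, 0) = 1  (base case)

1


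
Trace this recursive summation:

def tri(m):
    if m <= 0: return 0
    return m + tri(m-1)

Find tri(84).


tri(84)
= 84 + 83 + 82 + 81 + 80 + 79 + 78 + 77 + 76 + 75 + 74 + 73 + 72 + 71 + 70 + 69 + 68 + 67 + 66 + 65 + 64 + 63 + 62 + 61 + 60 + 59 + 58 + 57 + 56 + 55 + 54 + 53 + 52 + 51 + 50 + 49 + 48 + 47 + 46 + 45 + 44 + 43 + 42 + 41 + 40 + 39 + 38 + 37 + 36 + 35 + 34 + 33 + 32 + 31 + 30 + 29 + 28 + 27 + 26 + 25 + 24 + 23 + 22 + 21 + 20 + 19 + 18 + 17 + 16 + 15 + 14 + 13 + 12 + 11 + 10 + 9 + 8 + 7 + 6 + 5 + 4 + 3 + 2 + 1 + tri(0)
= 84 + 83 + 82 + 81 + 80 + 79 + 78 + 77 + 76 + 75 + 74 + 73 + 72 + 71 + 70 + 69 + 68 + 67 + 66 + 65 + 64 + 63 + 62 + 61 + 60 + 59 + 58 + 57 + 56 + 55 + 54 + 53 + 52 + 51 + 50 + 49 + 48 + 47 + 46 + 45 + 44 + 43 + 42 + 41 + 40 + 39 + 38 + 37 + 36 + 35 + 34 + 33 + 32 + 31 + 30 + 29 + 28 + 27 + 26 + 25 + 24 + 23 + 22 + 21 + 20 + 19 + 18 + 17 + 16 + 15 + 14 + 13 + 12 + 11 + 10 + 9 + 8 + 7 + 6 + 5 + 4 + 3 + 2 + 1 + 0
= 3570

3570


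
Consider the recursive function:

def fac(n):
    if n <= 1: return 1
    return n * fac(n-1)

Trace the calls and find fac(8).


fac(8)
= 8 * fac(7)
= 8 * 7 * fac(6)
= 8 * 7 * 6 * fac(5)
= 8 * 7 * 6 * 5 * fac(4)
= 8 * 7 * 6 * 5 * 4 * fac(3)
= 8 * 7 * 6 * 5 * 4 * 3 * fac(2)
= 8 * 7 * 6 * 5 * 4 * 3 * 2 * fac(1)
= 8 * 7 * 6 * 5 * 4 * 3 * 2 * 1
= 40320

40320


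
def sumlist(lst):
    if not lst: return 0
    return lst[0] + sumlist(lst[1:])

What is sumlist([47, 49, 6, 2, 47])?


sumlist([47, 49, 6, 2, 47]) = 47 + sumlist([49, 6, 2, 47])
sumlist([49, 6, 2, 47]) = 49 + sumlist([6, 2, 47])
sumlist([6, 2, 47]) = 6 + sumlist([2, 47])
sumlist([2, 47]) = 2 + sumlist([47])
sumlist([47]) = 47 + sumlist([])
sumlist([]) = 0  (base case)
Total: 47 + 49 + 6 + 2 + 47 + 0 = 151

151


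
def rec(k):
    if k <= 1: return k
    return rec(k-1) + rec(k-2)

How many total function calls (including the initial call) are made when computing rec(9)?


Let C(n) = total calls for rec(n)
C(0) = 1, C(1) = 1
C(2) = 1 + C(1) + C(0) = 1 + 1 + 1 = 3
C(3) = 1 + C(2) + C(1) = 1 + 3 + 1 = 5
C(4) = 1 + C(3) + C(2) = 1 + 5 + 3 = 9
C(5) = 1 + C(4) + C(3) = 1 + 9 + 5 = 15
C(6) = 1 + C(5) + C(4) = 1 + 15 + 9 = 25
C(7) = 1 + C(6) + C(5) = 1 + 25 + 15 = 41
C(8) = 1 + C(7) + C(6) = 1 + 41 + 25 = 67
C(9) = 1 + C(8) + C(7) = 1 + 67 + 41 = 109

109


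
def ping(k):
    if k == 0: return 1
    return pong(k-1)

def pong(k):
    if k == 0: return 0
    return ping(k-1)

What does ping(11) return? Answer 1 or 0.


ping(11) = pong(10)
pong(10) = ping(9)
ping(9) = pong(8)
pong(8) = ping(7)
ping(7) = pong(6)
pong(6) = ping(5)
ping(5) = pong(4)
pong(4) = ping(3)
ping(3) = pong(2)
pong(2) = ping(1)
ping(1) = pong(0)
pong(0) = 0  (base case)
Result: 0

0


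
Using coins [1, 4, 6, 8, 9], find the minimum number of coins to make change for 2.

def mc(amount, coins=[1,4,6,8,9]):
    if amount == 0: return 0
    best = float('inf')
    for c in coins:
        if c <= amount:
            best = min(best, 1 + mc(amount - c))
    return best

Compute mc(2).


Building up with DP:
mc(0) = 0
mc(1) = min(1+mc(0)=1+0=1) = 1
mc(2) = min(1+mc(1)=1+1=2) = 2

2


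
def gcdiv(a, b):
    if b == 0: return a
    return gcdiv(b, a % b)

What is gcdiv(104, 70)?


gcdiv(104, 70) = gcdiv(70, 34)
gcdiv(70, 34) = gcdiv(34, 2)
gcdiv(34, 2) = gcdiv(2, 0)
gcdiv(2, 0) = 2  (base case)

2


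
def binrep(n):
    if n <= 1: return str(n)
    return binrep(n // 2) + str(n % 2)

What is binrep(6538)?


binrep(6538) = binrep(3269) + '0'
binrep(3269) = binrep(1634) + '1'
binrep(1634) = binrep(817) + '0'
binrep(817) = binrep(408) + '1'
binrep(408) = binrep(204) + '0'
binrep(204) = binrep(102) + '0'
binrep(102) = binrep(51) + '0'
binrep(51) = binrep(25) + '1'
binrep(25) = binrep(12) + '1'
binrep(12) = binrep(6) + '0'
binrep(6) = binrep(3) + '0'
binrep(3) = binrep(1) + '1'
binrep(1) = '1'  (base case)
Concatenating: '1' + '1' + '0' + '0' + '1' + '1' + '0' + '0' + '0' + '1' + '0' + '1' + '0' = '1100110001010'

1100110001010


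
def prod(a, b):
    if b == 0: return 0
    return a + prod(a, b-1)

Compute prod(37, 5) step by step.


prod(37, 5) = 37 + prod(37, 4)
prod(37, 4) = 37 + prod(37, 3)
prod(37, 3) = 37 + prod(37, 2)
prod(37, 2) = 37 + prod(37, 1)
prod(37, 1) = 37 + prod(37, 0)
prod(37, 0) = 0  (base case)
Total: 37 + 37 + 37 + 37 + 37 + 0 = 185

185


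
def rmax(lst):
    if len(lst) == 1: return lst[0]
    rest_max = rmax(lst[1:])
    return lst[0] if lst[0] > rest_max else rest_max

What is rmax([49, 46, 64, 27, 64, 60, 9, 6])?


rmax([49, 46, 64, 27, 64, 60, 9, 6]): compare 49 with rmax([46, 64, 27, 64, 60, 9, 6])
rmax([46, 64, 27, 64, 60, 9, 6]): compare 46 with rmax([64, 27, 64, 60, 9, 6])
rmax([64, 27, 64, 60, 9, 6]): compare 64 with rmax([27, 64, 60, 9, 6])
rmax([27, 64, 60, 9, 6]): compare 27 with rmax([64, 60, 9, 6])
rmax([64, 60, 9, 6]): compare 64 with rmax([60, 9, 6])
rmax([60, 9, 6]): compare 60 with rmax([9, 6])
rmax([9, 6]): compare 9 with rmax([6])
rmax([6]) = 6  (base case)
Compare 9 with 6 -> 9
Compare 60 with 9 -> 60
Compare 64 with 60 -> 64
Compare 27 with 64 -> 64
Compare 64 with 64 -> 64
Compare 46 with 64 -> 64
Compare 49 with 64 -> 64

64


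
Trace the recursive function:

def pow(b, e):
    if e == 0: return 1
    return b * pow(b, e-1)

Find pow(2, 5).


pow(2, 5)
= 2 * pow(2, 4)
= 2 * 2 * pow(2, 3)
= 2 * 2 * 2 * pow(2, 2)
= 2 * 2 * 2 * 2 * pow(2, 1)
= 2 * 2 * 2 * 2 * 2 * pow(2, 0)
= 2 * 2 * 2 * 2 * 2 * 1
= 32

32


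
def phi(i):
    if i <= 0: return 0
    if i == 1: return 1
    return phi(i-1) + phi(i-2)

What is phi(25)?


Computing phi(25) bottom-up:
phi(0) = 0
phi(1) = 1
phi(2) = phi(1) + phi(0) = 1 + 0 = 1
phi(3) = phi(2) + phi(1) = 1 + 1 = 2
phi(4) = phi(3) + phi(2) = 2 + 1 = 3
phi(5) = phi(4) + phi(3) = 3 + 2 = 5
phi(6) = phi(5) + phi(4) = 5 + 3 = 8
phi(7) = phi(6) + phi(5) = 8 + 5 = 13
phi(8) = phi(7) + phi(6) = 13 + 8 = 21
phi(9) = phi(8) + phi(7) = 21 + 13 = 34
phi(10) = phi(9) + phi(8) = 34 + 21 = 55
phi(11) = phi(10) + phi(9) = 55 + 34 = 89
phi(12) = phi(11) + phi(10) = 89 + 55 = 144
phi(13) = phi(12) + phi(11) = 144 + 89 = 233
phi(14) = phi(13) + phi(12) = 233 + 144 = 377
phi(15) = phi(14) + phi(13) = 377 + 233 = 610
phi(16) = phi(15) + phi(14) = 610 + 377 = 987
phi(17) = phi(16) + phi(15) = 987 + 610 = 1597
phi(18) = phi(17) + phi(16) = 1597 + 987 = 2584
phi(19) = phi(18) + phi(17) = 2584 + 1597 = 4181
phi(20) = phi(19) + phi(18) = 4181 + 2584 = 6765
phi(21) = phi(20) + phi(19) = 6765 + 4181 = 10946
phi(22) = phi(21) + phi(20) = 10946 + 6765 = 17711
phi(23) = phi(22) + phi(21) = 17711 + 10946 = 28657
phi(24) = phi(23) + phi(22) = 28657 + 17711 = 46368
phi(25) = phi(24) + phi(23) = 46368 + 28657 = 75025

75025


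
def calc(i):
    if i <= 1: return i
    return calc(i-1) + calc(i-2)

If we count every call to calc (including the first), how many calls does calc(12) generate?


Let C(n) = total calls for calc(n)
C(0) = 1, C(1) = 1
C(2) = 1 + C(1) + C(0) = 1 + 1 + 1 = 3
C(3) = 1 + C(2) + C(1) = 1 + 3 + 1 = 5
C(4) = 1 + C(3) + C(2) = 1 + 5 + 3 = 9
C(5) = 1 + C(4) + C(3) = 1 + 9 + 5 = 15
C(6) = 1 + C(5) + C(4) = 1 + 15 + 9 = 25
C(7) = 1 + C(6) + C(5) = 1 + 25 + 15 = 41
C(8) = 1 + C(7) + C(6) = 1 + 41 + 25 = 67
C(9) = 1 + C(8) + C(7) = 1 + 67 + 41 = 109
C(10) = 1 + C(9) + C(8) = 1 + 109 + 67 = 177
C(11) = 1 + C(10) + C(9) = 1 + 177 + 109 = 287
C(12) = 1 + C(11) + C(10) = 1 + 287 + 177 = 465

465


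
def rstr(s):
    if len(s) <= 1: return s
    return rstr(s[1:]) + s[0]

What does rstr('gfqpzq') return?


rstr('gfqpzq') = rstr('fqpzq') + 'g'
rstr('fqpzq') = rstr('qpzq') + 'f'
rstr('qpzq') = rstr('pzq') + 'q'
rstr('pzq') = rstr('zq') + 'p'
rstr('zq') = rstr('q') + 'z'
rstr('q') = 'q'  (base case)
Concatenating: 'q' + 'z' + 'p' + 'q' + 'f' + 'g' = 'qzpqfg'

qzpqfg


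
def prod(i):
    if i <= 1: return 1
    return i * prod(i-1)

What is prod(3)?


prod(3)
= 3 * prod(2)
= 3 * 2 * prod(1)
= 3 * 2 * 1
= 6

6


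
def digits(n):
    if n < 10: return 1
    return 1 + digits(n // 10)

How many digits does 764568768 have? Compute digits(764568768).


digits(764568768) = 1 + digits(76456876)
digits(76456876) = 1 + digits(7645687)
digits(7645687) = 1 + digits(764568)
digits(764568) = 1 + digits(76456)
digits(76456) = 1 + digits(7645)
digits(7645) = 1 + digits(764)
digits(764) = 1 + digits(76)
digits(76) = 1 + digits(7)
digits(7) = 1  (base case: 7 < 10)
Unwinding: 1 + 1 + 1 + 1 + 1 + 1 + 1 + 1 + 1 = 9

9


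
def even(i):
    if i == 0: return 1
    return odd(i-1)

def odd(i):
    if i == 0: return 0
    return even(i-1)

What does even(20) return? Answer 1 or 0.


even(20) = odd(19)
odd(19) = even(18)
even(18) = odd(17)
odd(17) = even(16)
even(16) = odd(15)
odd(15) = even(14)
even(14) = odd(13)
odd(13) = even(12)
even(12) = odd(11)
odd(11) = even(10)
even(10) = odd(9)
odd(9) = even(8)
even(8) = odd(7)
odd(7) = even(6)
even(6) = odd(5)
odd(5) = even(4)
even(4) = odd(3)
odd(3) = even(2)
even(2) = odd(1)
odd(1) = even(0)
even(0) = 1  (base case)
Result: 1

1


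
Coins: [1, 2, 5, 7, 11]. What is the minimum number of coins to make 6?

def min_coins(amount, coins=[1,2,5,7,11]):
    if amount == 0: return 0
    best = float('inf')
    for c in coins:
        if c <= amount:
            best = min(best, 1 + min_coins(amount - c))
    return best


Building up with DP:
min_coins(0) = 0
min_coins(1) = min(1+min_coins(0)=1+0=1) = 1
min_coins(2) = min(1+min_coins(1)=1+1=2, 1+min_coins(0)=1+0=1) = 1
min_coins(3) = min(1+min_coins(2)=1+1=2, 1+min_coins(1)=1+1=2) = 2
min_coins(4) = min(1+min_coins(3)=1+2=3, 1+min_coins(2)=1+1=2) = 2
min_coins(5) = min(1+min_coins(4)=1+2=3, 1+min_coins(3)=1+2=3, 1+min_coins(0)=1+0=1) = 1
min_coins(6) = min(1+min_coins(5)=1+1=2, 1+min_coins(4)=1+2=3, 1+min_coins(1)=1+1=2) = 2

2


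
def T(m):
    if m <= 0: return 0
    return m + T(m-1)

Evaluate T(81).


T(81)
= 81 + 80 + 79 + 78 + 77 + 76 + 75 + 74 + 73 + 72 + 71 + 70 + 69 + 68 + 67 + 66 + 65 + 64 + 63 + 62 + 61 + 60 + 59 + 58 + 57 + 56 + 55 + 54 + 53 + 52 + 51 + 50 + 49 + 48 + 47 + 46 + 45 + 44 + 43 + 42 + 41 + 40 + 39 + 38 + 37 + 36 + 35 + 34 + 33 + 32 + 31 + 30 + 29 + 28 + 27 + 26 + 25 + 24 + 23 + 22 + 21 + 20 + 19 + 18 + 17 + 16 + 15 + 14 + 13 + 12 + 11 + 10 + 9 + 8 + 7 + 6 + 5 + 4 + 3 + 2 + 1 + T(0)
= 81 + 80 + 79 + 78 + 77 + 76 + 75 + 74 + 73 + 72 + 71 + 70 + 69 + 68 + 67 + 66 + 65 + 64 + 63 + 62 + 61 + 60 + 59 + 58 + 57 + 56 + 55 + 54 + 53 + 52 + 51 + 50 + 49 + 48 + 47 + 46 + 45 + 44 + 43 + 42 + 41 + 40 + 39 + 38 + 37 + 36 + 35 + 34 + 33 + 32 + 31 + 30 + 29 + 28 + 27 + 26 + 25 + 24 + 23 + 22 + 21 + 20 + 19 + 18 + 17 + 16 + 15 + 14 + 13 + 12 + 11 + 10 + 9 + 8 + 7 + 6 + 5 + 4 + 3 + 2 + 1 + 0
= 3321

3321


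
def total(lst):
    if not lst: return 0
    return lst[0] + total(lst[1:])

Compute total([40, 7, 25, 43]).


total([40, 7, 25, 43]) = 40 + total([7, 25, 43])
total([7, 25, 43]) = 7 + total([25, 43])
total([25, 43]) = 25 + total([43])
total([43]) = 43 + total([])
total([]) = 0  (base case)
Total: 40 + 7 + 25 + 43 + 0 = 115

115


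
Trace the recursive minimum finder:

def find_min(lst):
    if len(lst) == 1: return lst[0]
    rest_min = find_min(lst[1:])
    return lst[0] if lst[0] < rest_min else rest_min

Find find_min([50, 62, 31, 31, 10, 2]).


find_min([50, 62, 31, 31, 10, 2]): compare 50 with find_min([62, 31, 31, 10, 2])
find_min([62, 31, 31, 10, 2]): compare 62 with find_min([31, 31, 10, 2])
find_min([31, 31, 10, 2]): compare 31 with find_min([31, 10, 2])
find_min([31, 10, 2]): compare 31 with find_min([10, 2])
find_min([10, 2]): compare 10 with find_min([2])
find_min([2]) = 2  (base case)
Compare 10 with 2 -> 2
Compare 31 with 2 -> 2
Compare 31 with 2 -> 2
Compare 62 with 2 -> 2
Compare 50 with 2 -> 2

2


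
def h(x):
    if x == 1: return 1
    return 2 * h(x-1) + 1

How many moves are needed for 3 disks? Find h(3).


h(3) = 2 * h(2) + 1
h(2) = 2 * h(1) + 1
h(1) = 1  (base case)
h(2) = 2 * 1 + 1 = 3
h(3) = 2 * 3 + 1 = 7

7


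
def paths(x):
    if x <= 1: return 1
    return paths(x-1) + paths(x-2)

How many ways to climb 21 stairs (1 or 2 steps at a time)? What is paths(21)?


Building up from base cases:
paths(0) = 1
paths(1) = 1
paths(2) = paths(1) + paths(0) = 1 + 1 = 2
paths(3) = paths(2) + paths(1) = 2 + 1 = 3
paths(4) = paths(3) + paths(2) = 3 + 2 = 5
paths(5) = paths(4) + paths(3) = 5 + 3 = 8
paths(6) = paths(5) + paths(4) = 8 + 5 = 13
paths(7) = paths(6) + paths(5) = 13 + 8 = 21
paths(8) = paths(7) + paths(6) = 21 + 13 = 34
paths(9) = paths(8) + paths(7) = 34 + 21 = 55
paths(10) = paths(9) + paths(8) = 55 + 34 = 89
paths(11) = paths(10) + paths(9) = 89 + 55 = 144
paths(12) = paths(11) + paths(10) = 144 + 89 = 233
paths(13) = paths(12) + paths(11) = 233 + 144 = 377
paths(14) = paths(13) + paths(12) = 377 + 233 = 610
paths(15) = paths(14) + paths(13) = 610 + 377 = 987
paths(16) = paths(15) + paths(14) = 987 + 610 = 1597
paths(17) = paths(16) + paths(15) = 1597 + 987 = 2584
paths(18) = paths(17) + paths(16) = 2584 + 1597 = 4181
paths(19) = paths(18) + paths(17) = 4181 + 2584 = 6765
paths(20) = paths(19) + paths(18) = 6765 + 4181 = 10946
paths(21) = paths(20) + paths(19) = 10946 + 6765 = 17711

17711


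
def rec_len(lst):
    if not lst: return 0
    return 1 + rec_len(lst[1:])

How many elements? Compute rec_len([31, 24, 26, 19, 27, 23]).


rec_len([31, 24, 26, 19, 27, 23]) = 1 + rec_len([24, 26, 19, 27, 23])
rec_len([24, 26, 19, 27, 23]) = 1 + rec_len([26, 19, 27, 23])
rec_len([26, 19, 27, 23]) = 1 + rec_len([19, 27, 23])
rec_len([19, 27, 23]) = 1 + rec_len([27, 23])
rec_len([27, 23]) = 1 + rec_len([23])
rec_len([23]) = 1 + rec_len([])
rec_len([]) = 0  (base case)
Unwinding: 1 + 1 + 1 + 1 + 1 + 1 + 0 = 6

6


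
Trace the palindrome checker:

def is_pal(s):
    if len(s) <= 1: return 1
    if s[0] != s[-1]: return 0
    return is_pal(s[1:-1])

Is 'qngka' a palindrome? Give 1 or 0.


is_pal('qngka'): s[0]='q' != s[-1]='a' -> return 0
Result: 0 (not a palindrome)

0


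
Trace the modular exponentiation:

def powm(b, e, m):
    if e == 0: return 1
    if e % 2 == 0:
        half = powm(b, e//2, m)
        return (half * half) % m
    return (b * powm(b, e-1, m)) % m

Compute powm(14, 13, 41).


powm(14, 13, 41): e is odd, compute powm(14, 12, 41)
  powm(14, 12, 41): e is even, compute powm(14, 6, 41)
    powm(14, 6, 41): e is even, compute powm(14, 3, 41)
      powm(14, 3, 41): e is odd, compute powm(14, 2, 41)
        powm(14, 2, 41): e is even, compute powm(14, 1, 41)
          powm(14, 1, 41): e is odd, compute powm(14, 0, 41)
          powm(14, 0, 41) = 1
          (14 * 1) % 41 = 14
        half=14, (14*14) % 41 = 32
      (14 * 32) % 41 = 38
    half=38, (38*38) % 41 = 9
  half=9, (9*9) % 41 = 40
(14 * 40) % 41 = 27

27


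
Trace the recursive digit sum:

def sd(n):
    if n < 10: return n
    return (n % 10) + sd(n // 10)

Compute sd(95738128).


sd(95738128) = 8 + sd(9573812)
sd(9573812) = 2 + sd(957381)
sd(957381) = 1 + sd(95738)
sd(95738) = 8 + sd(9573)
sd(9573) = 3 + sd(957)
sd(957) = 7 + sd(95)
sd(95) = 5 + sd(9)
sd(9) = 9  (base case)
Total: 8 + 2 + 1 + 8 + 3 + 7 + 5 + 9 = 43

43


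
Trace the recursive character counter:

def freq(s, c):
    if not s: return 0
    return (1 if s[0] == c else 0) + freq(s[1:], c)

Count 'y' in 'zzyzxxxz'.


s[0]='z' != 'y' -> 0
s[0]='z' != 'y' -> 0
s[0]='y' == 'y' -> 1
s[0]='z' != 'y' -> 0
s[0]='x' != 'y' -> 0
s[0]='x' != 'y' -> 0
s[0]='x' != 'y' -> 0
s[0]='z' != 'y' -> 0
Sum: 0 + 0 + 1 + 0 + 0 + 0 + 0 + 0 = 1

1


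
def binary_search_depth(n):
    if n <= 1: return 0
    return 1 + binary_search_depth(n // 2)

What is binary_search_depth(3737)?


3737 / 2 = 1868
1868 / 2 = 934
934 / 2 = 467
467 / 2 = 233
233 / 2 = 116
116 / 2 = 58
58 / 2 = 29
29 / 2 = 14
14 / 2 = 7
7 / 2 = 3
3 / 2 = 1
Reached 1 after 11 halvings

11


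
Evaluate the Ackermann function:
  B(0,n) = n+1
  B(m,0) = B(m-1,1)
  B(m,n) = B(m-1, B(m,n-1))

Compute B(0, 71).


B(0, 71) = 72
Result: B(0, 71) = 72

72


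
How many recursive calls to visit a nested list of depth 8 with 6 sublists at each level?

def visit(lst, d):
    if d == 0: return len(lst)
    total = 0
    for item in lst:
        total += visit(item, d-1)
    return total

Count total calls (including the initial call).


At depth 0 (root): 1 call
At depth 1: each of 1 parents calls visit on 6 children = 6 calls
At depth 2: each of 6 parents calls visit on 6 children = 36 calls
At depth 3: each of 36 parents calls visit on 6 children = 216 calls
At depth 4: each of 216 parents calls visit on 6 children = 1296 calls
At depth 5: each of 1296 parents calls visit on 6 children = 7776 calls
At depth 6: each of 7776 parents calls visit on 6 children = 46656 calls
At depth 7: each of 46656 parents calls visit on 6 children = 279936 calls
At depth 8: each of 279936 parents calls visit on 6 children = 1679616 calls
Total: 1 + 6 + 36 + 216 + 1296 + 7776 + 46656 + 279936 + 1679616 = 2015539

2015539


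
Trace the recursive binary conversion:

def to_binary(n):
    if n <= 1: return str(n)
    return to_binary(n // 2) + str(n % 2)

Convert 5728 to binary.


to_binary(5728) = to_binary(2864) + '0'
to_binary(2864) = to_binary(1432) + '0'
to_binary(1432) = to_binary(716) + '0'
to_binary(716) = to_binary(358) + '0'
to_binary(358) = to_binary(179) + '0'
to_binary(179) = to_binary(89) + '1'
to_binary(89) = to_binary(44) + '1'
to_binary(44) = to_binary(22) + '0'
to_binary(22) = to_binary(11) + '0'
to_binary(11) = to_binary(5) + '1'
to_binary(5) = to_binary(2) + '1'
to_binary(2) = to_binary(1) + '0'
to_binary(1) = '1'  (base case)
Concatenating: '1' + '0' + '1' + '1' + '0' + '0' + '1' + '1' + '0' + '0' + '0' + '0' + '0' = '1011001100000'

1011001100000


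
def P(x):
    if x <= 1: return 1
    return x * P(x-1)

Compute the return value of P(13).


P(13)
= 13 * P(12)
= 13 * 12 * P(11)
= 13 * 12 * 11 * P(10)
= 13 * 12 * 11 * 10 * P(9)
= 13 * 12 * 11 * 10 * 9 * P(8)
= 13 * 12 * 11 * 10 * 9 * 8 * P(7)
= 13 * 12 * 11 * 10 * 9 * 8 * 7 * P(6)
= 13 * 12 * 11 * 10 * 9 * 8 * 7 * 6 * P(5)
= 13 * 12 * 11 * 10 * 9 * 8 * 7 * 6 * 5 * P(4)
= 13 * 12 * 11 * 10 * 9 * 8 * 7 * 6 * 5 * 4 * P(3)
= 13 * 12 * 11 * 10 * 9 * 8 * 7 * 6 * 5 * 4 * 3 * P(2)
= 13 * 12 * 11 * 10 * 9 * 8 * 7 * 6 * 5 * 4 * 3 * 2 * P(1)
= 13 * 12 * 11 * 10 * 9 * 8 * 7 * 6 * 5 * 4 * 3 * 2 * 1
= 6227020800

6227020800


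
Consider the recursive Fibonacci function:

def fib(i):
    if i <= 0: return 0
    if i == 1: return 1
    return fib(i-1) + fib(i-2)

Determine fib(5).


Computing fib(5) bottom-up:
fib(0) = 0
fib(1) = 1
fib(2) = fib(1) + fib(0) = 1 + 0 = 1
fib(3) = fib(2) + fib(1) = 1 + 1 = 2
fib(4) = fib(3) + fib(2) = 2 + 1 = 3
fib(5) = fib(4) + fib(3) = 3 + 2 = 5

5


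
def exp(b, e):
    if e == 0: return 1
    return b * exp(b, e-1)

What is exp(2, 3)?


exp(2, 3)
= 2 * exp(2, 2)
= 2 * 2 * exp(2, 1)
= 2 * 2 * 2 * exp(2, 0)
= 2 * 2 * 2 * 1
= 8

8


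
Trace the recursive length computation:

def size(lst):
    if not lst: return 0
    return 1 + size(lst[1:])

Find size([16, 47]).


size([16, 47]) = 1 + size([47])
size([47]) = 1 + size([])
size([]) = 0  (base case)
Unwinding: 1 + 1 + 0 = 2

2


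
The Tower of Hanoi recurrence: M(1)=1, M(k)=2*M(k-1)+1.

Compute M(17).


M(17) = 2 * M(16) + 1
M(16) = 2 * M(15) + 1
M(15) = 2 * M(14) + 1
M(14) = 2 * M(13) + 1
M(13) = 2 * M(12) + 1
M(12) = 2 * M(11) + 1
M(11) = 2 * M(10) + 1
M(10) = 2 * M(9) + 1
M(9) = 2 * M(8) + 1
M(8) = 2 * M(7) + 1
M(7) = 2 * M(6) + 1
M(6) = 2 * M(5) + 1
M(5) = 2 * M(4) + 1
M(4) = 2 * M(3) + 1
M(3) = 2 * M(2) + 1
M(2) = 2 * M(1) + 1
M(1) = 1  (base case)
M(2) = 2 * 1 + 1 = 3
M(3) = 2 * 3 + 1 = 7
M(4) = 2 * 7 + 1 = 15
M(5) = 2 * 15 + 1 = 31
M(6) = 2 * 31 + 1 = 63
M(7) = 2 * 63 + 1 = 127
M(8) = 2 * 127 + 1 = 255
M(9) = 2 * 255 + 1 = 511
M(10) = 2 * 511 + 1 = 1023
M(11) = 2 * 1023 + 1 = 2047
M(12) = 2 * 2047 + 1 = 4095
M(13) = 2 * 4095 + 1 = 8191
M(14) = 2 * 8191 + 1 = 16383
M(15) = 2 * 16383 + 1 = 32767
M(16) = 2 * 32767 + 1 = 65535
M(17) = 2 * 65535 + 1 = 131071

131071


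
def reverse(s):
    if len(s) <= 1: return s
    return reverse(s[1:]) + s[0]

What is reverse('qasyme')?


reverse('qasyme') = reverse('asyme') + 'q'
reverse('asyme') = reverse('syme') + 'a'
reverse('syme') = reverse('yme') + 's'
reverse('yme') = reverse('me') + 'y'
reverse('me') = reverse('e') + 'm'
reverse('e') = 'e'  (base case)
Concatenating: 'e' + 'm' + 'y' + 's' + 'a' + 'q' = 'emysaq'

emysaq


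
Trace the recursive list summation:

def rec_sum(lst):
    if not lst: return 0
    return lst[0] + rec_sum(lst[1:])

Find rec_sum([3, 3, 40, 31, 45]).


rec_sum([3, 3, 40, 31, 45]) = 3 + rec_sum([3, 40, 31, 45])
rec_sum([3, 40, 31, 45]) = 3 + rec_sum([40, 31, 45])
rec_sum([40, 31, 45]) = 40 + rec_sum([31, 45])
rec_sum([31, 45]) = 31 + rec_sum([45])
rec_sum([45]) = 45 + rec_sum([])
rec_sum([]) = 0  (base case)
Total: 3 + 3 + 40 + 31 + 45 + 0 = 122

122


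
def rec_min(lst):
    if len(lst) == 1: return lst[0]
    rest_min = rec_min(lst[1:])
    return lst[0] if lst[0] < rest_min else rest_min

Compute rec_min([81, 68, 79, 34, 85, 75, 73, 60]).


rec_min([81, 68, 79, 34, 85, 75, 73, 60]): compare 81 with rec_min([68, 79, 34, 85, 75, 73, 60])
rec_min([68, 79, 34, 85, 75, 73, 60]): compare 68 with rec_min([79, 34, 85, 75, 73, 60])
rec_min([79, 34, 85, 75, 73, 60]): compare 79 with rec_min([34, 85, 75, 73, 60])
rec_min([34, 85, 75, 73, 60]): compare 34 with rec_min([85, 75, 73, 60])
rec_min([85, 75, 73, 60]): compare 85 with rec_min([75, 73, 60])
rec_min([75, 73, 60]): compare 75 with rec_min([73, 60])
rec_min([73, 60]): compare 73 with rec_min([60])
rec_min([60]) = 60  (base case)
Compare 73 with 60 -> 60
Compare 75 with 60 -> 60
Compare 85 with 60 -> 60
Compare 34 with 60 -> 34
Compare 79 with 34 -> 34
Compare 68 with 34 -> 34
Compare 81 with 34 -> 34

34


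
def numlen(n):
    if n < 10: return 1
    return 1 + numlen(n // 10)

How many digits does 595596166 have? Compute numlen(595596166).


numlen(595596166) = 1 + numlen(59559616)
numlen(59559616) = 1 + numlen(5955961)
numlen(5955961) = 1 + numlen(595596)
numlen(595596) = 1 + numlen(59559)
numlen(59559) = 1 + numlen(5955)
numlen(5955) = 1 + numlen(595)
numlen(595) = 1 + numlen(59)
numlen(59) = 1 + numlen(5)
numlen(5) = 1  (base case: 5 < 10)
Unwinding: 1 + 1 + 1 + 1 + 1 + 1 + 1 + 1 + 1 = 9

9


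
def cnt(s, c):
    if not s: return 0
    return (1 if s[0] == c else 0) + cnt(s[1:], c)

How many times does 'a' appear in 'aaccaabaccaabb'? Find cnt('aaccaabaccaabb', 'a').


s[0]='a' == 'a' -> 1
s[0]='a' == 'a' -> 1
s[0]='c' != 'a' -> 0
s[0]='c' != 'a' -> 0
s[0]='a' == 'a' -> 1
s[0]='a' == 'a' -> 1
s[0]='b' != 'a' -> 0
s[0]='a' == 'a' -> 1
s[0]='c' != 'a' -> 0
s[0]='c' != 'a' -> 0
s[0]='a' == 'a' -> 1
s[0]='a' == 'a' -> 1
s[0]='b' != 'a' -> 0
s[0]='b' != 'a' -> 0
Sum: 1 + 1 + 0 + 0 + 1 + 1 + 0 + 1 + 0 + 0 + 1 + 1 + 0 + 0 = 7

7


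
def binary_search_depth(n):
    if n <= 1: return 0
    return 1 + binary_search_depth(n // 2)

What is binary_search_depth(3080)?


3080 / 2 = 1540
1540 / 2 = 770
770 / 2 = 385
385 / 2 = 192
192 / 2 = 96
96 / 2 = 48
48 / 2 = 24
24 / 2 = 12
12 / 2 = 6
6 / 2 = 3
3 / 2 = 1
Reached 1 after 11 halvings

11


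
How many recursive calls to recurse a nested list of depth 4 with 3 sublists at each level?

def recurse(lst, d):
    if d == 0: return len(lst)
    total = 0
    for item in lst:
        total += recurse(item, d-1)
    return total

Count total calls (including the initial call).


At depth 0 (root): 1 call
At depth 1: each of 1 parents calls recurse on 3 children = 3 calls
At depth 2: each of 3 parents calls recurse on 3 children = 9 calls
At depth 3: each of 9 parents calls recurse on 3 children = 27 calls
At depth 4: each of 27 parents calls recurse on 3 children = 81 calls
Total: 1 + 3 + 9 + 27 + 81 = 121

121


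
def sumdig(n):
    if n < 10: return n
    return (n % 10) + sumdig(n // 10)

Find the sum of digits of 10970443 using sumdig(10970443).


sumdig(10970443) = 3 + sumdig(1097044)
sumdig(1097044) = 4 + sumdig(109704)
sumdig(109704) = 4 + sumdig(10970)
sumdig(10970) = 0 + sumdig(1097)
sumdig(1097) = 7 + sumdig(109)
sumdig(109) = 9 + sumdig(10)
sumdig(10) = 0 + sumdig(1)
sumdig(1) = 1  (base case)
Total: 3 + 4 + 4 + 0 + 7 + 9 + 0 + 1 = 28

28


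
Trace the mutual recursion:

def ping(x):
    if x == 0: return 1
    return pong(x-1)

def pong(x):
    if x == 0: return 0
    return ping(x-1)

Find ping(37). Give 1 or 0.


ping(37) = pong(36)
pong(36) = ping(35)
ping(35) = pong(34)
pong(34) = ping(33)
ping(33) = pong(32)
pong(32) = ping(31)
ping(31) = pong(30)
pong(30) = ping(29)
ping(29) = pong(28)
pong(28) = ping(27)
ping(27) = pong(26)
pong(26) = ping(25)
ping(25) = pong(24)
pong(24) = ping(23)
ping(23) = pong(22)
pong(22) = ping(21)
ping(21) = pong(20)
pong(20) = ping(19)
ping(19) = pong(18)
pong(18) = ping(17)
ping(17) = pong(16)
pong(16) = ping(15)
ping(15) = pong(14)
pong(14) = ping(13)
ping(13) = pong(12)
pong(12) = ping(11)
ping(11) = pong(10)
pong(10) = ping(9)
ping(9) = pong(8)
pong(8) = ping(7)
ping(7) = pong(6)
pong(6) = ping(5)
ping(5) = pong(4)
pong(4) = ping(3)
ping(3) = pong(2)
pong(2) = ping(1)
ping(1) = pong(0)
pong(0) = 0  (base case)
Result: 0

0


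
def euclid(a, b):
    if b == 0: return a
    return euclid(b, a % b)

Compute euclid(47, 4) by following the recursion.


euclid(47, 4) = euclid(4, 3)
euclid(4, 3) = euclid(3, 1)
euclid(3, 1) = euclid(1, 0)
euclid(1, 0) = 1  (base case)

1


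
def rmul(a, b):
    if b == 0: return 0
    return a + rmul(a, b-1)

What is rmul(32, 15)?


rmul(32, 15) = 32 + rmul(32, 14)
rmul(32, 14) = 32 + rmul(32, 13)
rmul(32, 13) = 32 + rmul(32, 12)
rmul(32, 12) = 32 + rmul(32, 11)
rmul(32, 11) = 32 + rmul(32, 10)
rmul(32, 10) = 32 + rmul(32, 9)
rmul(32, 9) = 32 + rmul(32, 8)
rmul(32, 8) = 32 + rmul(32, 7)
rmul(32, 7) = 32 + rmul(32, 6)
rmul(32, 6) = 32 + rmul(32, 5)
rmul(32, 5) = 32 + rmul(32, 4)
rmul(32, 4) = 32 + rmul(32, 3)
rmul(32, 3) = 32 + rmul(32, 2)
rmul(32, 2) = 32 + rmul(32, 1)
rmul(32, 1) = 32 + rmul(32, 0)
rmul(32, 0) = 0  (base case)
Total: 32 + 32 + 32 + 32 + 32 + 32 + 32 + 32 + 32 + 32 + 32 + 32 + 32 + 32 + 32 + 0 = 480

480


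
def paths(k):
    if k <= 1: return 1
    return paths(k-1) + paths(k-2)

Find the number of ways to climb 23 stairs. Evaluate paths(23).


Building up from base cases:
paths(0) = 1
paths(1) = 1
paths(2) = paths(1) + paths(0) = 1 + 1 = 2
paths(3) = paths(2) + paths(1) = 2 + 1 = 3
paths(4) = paths(3) + paths(2) = 3 + 2 = 5
paths(5) = paths(4) + paths(3) = 5 + 3 = 8
paths(6) = paths(5) + paths(4) = 8 + 5 = 13
paths(7) = paths(6) + paths(5) = 13 + 8 = 21
paths(8) = paths(7) + paths(6) = 21 + 13 = 34
paths(9) = paths(8) + paths(7) = 34 + 21 = 55
paths(10) = paths(9) + paths(8) = 55 + 34 = 89
paths(11) = paths(10) + paths(9) = 89 + 55 = 144
paths(12) = paths(11) + paths(10) = 144 + 89 = 233
paths(13) = paths(12) + paths(11) = 233 + 144 = 377
paths(14) = paths(13) + paths(12) = 377 + 233 = 610
paths(15) = paths(14) + paths(13) = 610 + 377 = 987
paths(16) = paths(15) + paths(14) = 987 + 610 = 1597
paths(17) = paths(16) + paths(15) = 1597 + 987 = 2584
paths(18) = paths(17) + paths(16) = 2584 + 1597 = 4181
paths(19) = paths(18) + paths(17) = 4181 + 2584 = 6765
paths(20) = paths(19) + paths(18) = 6765 + 4181 = 10946
paths(21) = paths(20) + paths(19) = 10946 + 6765 = 17711
paths(22) = paths(21) + paths(20) = 17711 + 10946 = 28657
paths(23) = paths(22) + paths(21) = 28657 + 17711 = 46368

46368


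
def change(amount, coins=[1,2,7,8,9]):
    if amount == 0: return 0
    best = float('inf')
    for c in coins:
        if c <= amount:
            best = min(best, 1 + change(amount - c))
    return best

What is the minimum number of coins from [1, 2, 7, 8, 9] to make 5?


Building up with DP:
change(0) = 0
change(1) = min(1+change(0)=1+0=1) = 1
change(2) = min(1+change(1)=1+1=2, 1+change(0)=1+0=1) = 1
change(3) = min(1+change(2)=1+1=2, 1+change(1)=1+1=2) = 2
change(4) = min(1+change(3)=1+2=3, 1+change(2)=1+1=2) = 2
change(5) = min(1+change(4)=1+2=3, 1+change(3)=1+2=3) = 3

3


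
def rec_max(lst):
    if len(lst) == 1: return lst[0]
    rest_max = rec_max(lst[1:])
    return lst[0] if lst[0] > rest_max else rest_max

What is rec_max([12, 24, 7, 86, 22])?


rec_max([12, 24, 7, 86, 22]): compare 12 with rec_max([24, 7, 86, 22])
rec_max([24, 7, 86, 22]): compare 24 with rec_max([7, 86, 22])
rec_max([7, 86, 22]): compare 7 with rec_max([86, 22])
rec_max([86, 22]): compare 86 with rec_max([22])
rec_max([22]) = 22  (base case)
Compare 86 with 22 -> 86
Compare 7 with 86 -> 86
Compare 24 with 86 -> 86
Compare 12 with 86 -> 86

86


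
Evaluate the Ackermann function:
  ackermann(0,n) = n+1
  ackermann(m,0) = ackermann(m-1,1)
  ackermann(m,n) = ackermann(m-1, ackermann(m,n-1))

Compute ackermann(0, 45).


ackermann(0, 45) = 46
Result: ackermann(0, 45) = 46

46


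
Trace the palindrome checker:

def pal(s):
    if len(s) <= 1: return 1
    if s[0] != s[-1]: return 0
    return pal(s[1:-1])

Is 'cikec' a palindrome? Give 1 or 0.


pal('cikec'): s[0]='c' == s[-1]='c' -> check pal('ike')
pal('ike'): s[0]='i' != s[-1]='e' -> return 0
Result: 0 (not a palindrome)

0


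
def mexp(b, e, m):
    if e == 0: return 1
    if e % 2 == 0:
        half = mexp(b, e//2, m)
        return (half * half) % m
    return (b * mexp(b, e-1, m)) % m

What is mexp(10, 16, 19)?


mexp(10, 16, 19): e is even, compute mexp(10, 8, 19)
  mexp(10, 8, 19): e is even, compute mexp(10, 4, 19)
    mexp(10, 4, 19): e is even, compute mexp(10, 2, 19)
      mexp(10, 2, 19): e is even, compute mexp(10, 1, 19)
        mexp(10, 1, 19): e is odd, compute mexp(10, 0, 19)
          mexp(10, 0, 19) = 1
        (10 * 1) % 19 = 10
      half=10, (10*10) % 19 = 5
    half=5, (5*5) % 19 = 6
  half=6, (6*6) % 19 = 17
half=17, (17*17) % 19 = 4

4


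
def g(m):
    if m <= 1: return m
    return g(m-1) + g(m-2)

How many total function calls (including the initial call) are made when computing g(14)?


Let C(n) = total calls for g(n)
C(0) = 1, C(1) = 1
C(2) = 1 + C(1) + C(0) = 1 + 1 + 1 = 3
C(3) = 1 + C(2) + C(1) = 1 + 3 + 1 = 5
C(4) = 1 + C(3) + C(2) = 1 + 5 + 3 = 9
C(5) = 1 + C(4) + C(3) = 1 + 9 + 5 = 15
C(6) = 1 + C(5) + C(4) = 1 + 15 + 9 = 25
C(7) = 1 + C(6) + C(5) = 1 + 25 + 15 = 41
C(8) = 1 + C(7) + C(6) = 1 + 41 + 25 = 67
C(9) = 1 + C(8) + C(7) = 1 + 67 + 41 = 109
C(10) = 1 + C(9) + C(8) = 1 + 109 + 67 = 177
C(11) = 1 + C(10) + C(9) = 1 + 177 + 109 = 287
C(12) = 1 + C(11) + C(10) = 1 + 287 + 177 = 465
C(13) = 1 + C(12) + C(11) = 1 + 465 + 287 = 753
C(14) = 1 + C(13) + C(12) = 1 + 753 + 465 = 1219

1219


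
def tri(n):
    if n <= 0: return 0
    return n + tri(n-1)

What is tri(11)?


tri(11)
= 11 + 10 + 9 + 8 + 7 + 6 + 5 + 4 + 3 + 2 + 1 + tri(0)
= 11 + 10 + 9 + 8 + 7 + 6 + 5 + 4 + 3 + 2 + 1 + 0
= 66

66


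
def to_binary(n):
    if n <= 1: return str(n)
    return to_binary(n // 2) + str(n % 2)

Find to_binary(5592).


to_binary(5592) = to_binary(2796) + '0'
to_binary(2796) = to_binary(1398) + '0'
to_binary(1398) = to_binary(699) + '0'
to_binary(699) = to_binary(349) + '1'
to_binary(349) = to_binary(174) + '1'
to_binary(174) = to_binary(87) + '0'
to_binary(87) = to_binary(43) + '1'
to_binary(43) = to_binary(21) + '1'
to_binary(21) = to_binary(10) + '1'
to_binary(10) = to_binary(5) + '0'
to_binary(5) = to_binary(2) + '1'
to_binary(2) = to_binary(1) + '0'
to_binary(1) = '1'  (base case)
Concatenating: '1' + '0' + '1' + '0' + '1' + '1' + '1' + '0' + '1' + '1' + '0' + '0' + '0' = '1010111011000'

1010111011000


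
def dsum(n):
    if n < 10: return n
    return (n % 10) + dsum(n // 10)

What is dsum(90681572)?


dsum(90681572) = 2 + dsum(9068157)
dsum(9068157) = 7 + dsum(906815)
dsum(906815) = 5 + dsum(90681)
dsum(90681) = 1 + dsum(9068)
dsum(9068) = 8 + dsum(906)
dsum(906) = 6 + dsum(90)
dsum(90) = 0 + dsum(9)
dsum(9) = 9  (base case)
Total: 2 + 7 + 5 + 1 + 8 + 6 + 0 + 9 = 38

38


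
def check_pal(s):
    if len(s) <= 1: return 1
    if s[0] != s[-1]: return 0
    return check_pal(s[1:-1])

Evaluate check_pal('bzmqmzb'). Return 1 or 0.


check_pal('bzmqmzb'): s[0]='b' == s[-1]='b' -> check check_pal('zmqmz')
check_pal('zmqmz'): s[0]='z' == s[-1]='z' -> check check_pal('mqm')
check_pal('mqm'): s[0]='m' == s[-1]='m' -> check check_pal('q')
check_pal('q'): len <= 1 -> return 1  (base case)
Result: 1 (palindrome)

1


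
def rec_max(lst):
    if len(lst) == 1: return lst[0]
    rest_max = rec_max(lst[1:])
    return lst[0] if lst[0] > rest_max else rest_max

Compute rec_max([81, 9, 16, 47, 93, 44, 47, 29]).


rec_max([81, 9, 16, 47, 93, 44, 47, 29]): compare 81 with rec_max([9, 16, 47, 93, 44, 47, 29])
rec_max([9, 16, 47, 93, 44, 47, 29]): compare 9 with rec_max([16, 47, 93, 44, 47, 29])
rec_max([16, 47, 93, 44, 47, 29]): compare 16 with rec_max([47, 93, 44, 47, 29])
rec_max([47, 93, 44, 47, 29]): compare 47 with rec_max([93, 44, 47, 29])
rec_max([93, 44, 47, 29]): compare 93 with rec_max([44, 47, 29])
rec_max([44, 47, 29]): compare 44 with rec_max([47, 29])
rec_max([47, 29]): compare 47 with rec_max([29])
rec_max([29]) = 29  (base case)
Compare 47 with 29 -> 47
Compare 44 with 47 -> 47
Compare 93 with 47 -> 93
Compare 47 with 93 -> 93
Compare 16 with 93 -> 93
Compare 9 with 93 -> 93
Compare 81 with 93 -> 93

93


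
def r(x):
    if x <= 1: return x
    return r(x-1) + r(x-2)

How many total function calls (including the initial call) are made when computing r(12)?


Let C(n) = total calls for r(n)
C(0) = 1, C(1) = 1
C(2) = 1 + C(1) + C(0) = 1 + 1 + 1 = 3
C(3) = 1 + C(2) + C(1) = 1 + 3 + 1 = 5
C(4) = 1 + C(3) + C(2) = 1 + 5 + 3 = 9
C(5) = 1 + C(4) + C(3) = 1 + 9 + 5 = 15
C(6) = 1 + C(5) + C(4) = 1 + 15 + 9 = 25
C(7) = 1 + C(6) + C(5) = 1 + 25 + 15 = 41
C(8) = 1 + C(7) + C(6) = 1 + 41 + 25 = 67
C(9) = 1 + C(8) + C(7) = 1 + 67 + 41 = 109
C(10) = 1 + C(9) + C(8) = 1 + 109 + 67 = 177
C(11) = 1 + C(10) + C(9) = 1 + 177 + 109 = 287
C(12) = 1 + C(11) + C(10) = 1 + 287 + 177 = 465

465


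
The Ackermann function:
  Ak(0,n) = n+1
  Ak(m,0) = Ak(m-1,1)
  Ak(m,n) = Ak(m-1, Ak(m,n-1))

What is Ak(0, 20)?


Ak(0, 20) = 21
Result: Ak(0, 20) = 21

21


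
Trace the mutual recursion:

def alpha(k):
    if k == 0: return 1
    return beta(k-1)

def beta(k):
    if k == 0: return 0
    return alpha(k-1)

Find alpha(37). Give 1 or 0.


alpha(37) = beta(36)
beta(36) = alpha(35)
alpha(35) = beta(34)
beta(34) = alpha(33)
alpha(33) = beta(32)
beta(32) = alpha(31)
alpha(31) = beta(30)
beta(30) = alpha(29)
alpha(29) = beta(28)
beta(28) = alpha(27)
alpha(27) = beta(26)
beta(26) = alpha(25)
alpha(25) = beta(24)
beta(24) = alpha(23)
alpha(23) = beta(22)
beta(22) = alpha(21)
alpha(21) = beta(20)
beta(20) = alpha(19)
alpha(19) = beta(18)
beta(18) = alpha(17)
alpha(17) = beta(16)
beta(16) = alpha(15)
alpha(15) = beta(14)
beta(14) = alpha(13)
alpha(13) = beta(12)
beta(12) = alpha(11)
alpha(11) = beta(10)
beta(10) = alpha(9)
alpha(9) = beta(8)
beta(8) = alpha(7)
alpha(7) = beta(6)
beta(6) = alpha(5)
alpha(5) = beta(4)
beta(4) = alpha(3)
alpha(3) = beta(2)
beta(2) = alpha(1)
alpha(1) = beta(0)
beta(0) = 0  (base case)
Result: 0

0


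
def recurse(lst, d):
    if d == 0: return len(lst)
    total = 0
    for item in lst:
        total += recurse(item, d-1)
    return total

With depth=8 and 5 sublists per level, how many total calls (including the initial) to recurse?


At depth 0 (root): 1 call
At depth 1: each of 1 parents calls recurse on 5 children = 5 calls
At depth 2: each of 5 parents calls recurse on 5 children = 25 calls
At depth 3: each of 25 parents calls recurse on 5 children = 125 calls
At depth 4: each of 125 parents calls recurse on 5 children = 625 calls
At depth 5: each of 625 parents calls recurse on 5 children = 3125 calls
At depth 6: each of 3125 parents calls recurse on 5 children = 15625 calls
At depth 7: each of 15625 parents calls recurse on 5 children = 78125 calls
At depth 8: each of 78125 parents calls recurse on 5 children = 390625 calls
Total: 1 + 5 + 25 + 125 + 625 + 3125 + 15625 + 78125 + 390625 = 488281

488281


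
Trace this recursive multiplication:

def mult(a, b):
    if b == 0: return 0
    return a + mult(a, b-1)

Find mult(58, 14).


mult(58, 14) = 58 + mult(58, 13)
mult(58, 13) = 58 + mult(58, 12)
mult(58, 12) = 58 + mult(58, 11)
mult(58, 11) = 58 + mult(58, 10)
mult(58, 10) = 58 + mult(58, 9)
mult(58, 9) = 58 + mult(58, 8)
mult(58, 8) = 58 + mult(58, 7)
mult(58, 7) = 58 + mult(58, 6)
mult(58, 6) = 58 + mult(58, 5)
mult(58, 5) = 58 + mult(58, 4)
mult(58, 4) = 58 + mult(58, 3)
mult(58, 3) = 58 + mult(58, 2)
mult(58, 2) = 58 + mult(58, 1)
mult(58, 1) = 58 + mult(58, 0)
mult(58, 0) = 0  (base case)
Total: 58 + 58 + 58 + 58 + 58 + 58 + 58 + 58 + 58 + 58 + 58 + 58 + 58 + 58 + 0 = 812

812


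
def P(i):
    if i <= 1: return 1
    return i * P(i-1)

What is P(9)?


P(9)
= 9 * P(8)
= 9 * 8 * P(7)
= 9 * 8 * 7 * P(6)
= 9 * 8 * 7 * 6 * P(5)
= 9 * 8 * 7 * 6 * 5 * P(4)
= 9 * 8 * 7 * 6 * 5 * 4 * P(3)
= 9 * 8 * 7 * 6 * 5 * 4 * 3 * P(2)
= 9 * 8 * 7 * 6 * 5 * 4 * 3 * 2 * P(1)
= 9 * 8 * 7 * 6 * 5 * 4 * 3 * 2 * 1
= 362880

362880


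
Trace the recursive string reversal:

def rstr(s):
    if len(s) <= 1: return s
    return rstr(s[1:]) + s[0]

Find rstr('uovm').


rstr('uovm') = rstr('ovm') + 'u'
rstr('ovm') = rstr('vm') + 'o'
rstr('vm') = rstr('m') + 'v'
rstr('m') = 'm'  (base case)
Concatenating: 'm' + 'v' + 'o' + 'u' = 'mvou'

mvou


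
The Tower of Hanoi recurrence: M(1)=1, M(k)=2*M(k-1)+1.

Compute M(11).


M(11) = 2 * M(10) + 1
M(10) = 2 * M(9) + 1
M(9) = 2 * M(8) + 1
M(8) = 2 * M(7) + 1
M(7) = 2 * M(6) + 1
M(6) = 2 * M(5) + 1
M(5) = 2 * M(4) + 1
M(4) = 2 * M(3) + 1
M(3) = 2 * M(2) + 1
M(2) = 2 * M(1) + 1
M(1) = 1  (base case)
M(2) = 2 * 1 + 1 = 3
M(3) = 2 * 3 + 1 = 7
M(4) = 2 * 7 + 1 = 15
M(5) = 2 * 15 + 1 = 31
M(6) = 2 * 31 + 1 = 63
M(7) = 2 * 63 + 1 = 127
M(8) = 2 * 127 + 1 = 255
M(9) = 2 * 255 + 1 = 511
M(10) = 2 * 511 + 1 = 1023
M(11) = 2 * 1023 + 1 = 2047

2047


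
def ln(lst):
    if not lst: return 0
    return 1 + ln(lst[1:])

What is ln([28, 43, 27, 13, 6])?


ln([28, 43, 27, 13, 6]) = 1 + ln([43, 27, 13, 6])
ln([43, 27, 13, 6]) = 1 + ln([27, 13, 6])
ln([27, 13, 6]) = 1 + ln([13, 6])
ln([13, 6]) = 1 + ln([6])
ln([6]) = 1 + ln([])
ln([]) = 0  (base case)
Unwinding: 1 + 1 + 1 + 1 + 1 + 0 = 5

5


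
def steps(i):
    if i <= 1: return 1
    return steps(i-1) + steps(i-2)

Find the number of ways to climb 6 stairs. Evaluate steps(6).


Building up from base cases:
steps(0) = 1
steps(1) = 1
steps(2) = steps(1) + steps(0) = 1 + 1 = 2
steps(3) = steps(2) + steps(1) = 2 + 1 = 3
steps(4) = steps(3) + steps(2) = 3 + 2 = 5
steps(5) = steps(4) + steps(3) = 5 + 3 = 8
steps(6) = steps(5) + steps(4) = 8 + 5 = 13

13
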